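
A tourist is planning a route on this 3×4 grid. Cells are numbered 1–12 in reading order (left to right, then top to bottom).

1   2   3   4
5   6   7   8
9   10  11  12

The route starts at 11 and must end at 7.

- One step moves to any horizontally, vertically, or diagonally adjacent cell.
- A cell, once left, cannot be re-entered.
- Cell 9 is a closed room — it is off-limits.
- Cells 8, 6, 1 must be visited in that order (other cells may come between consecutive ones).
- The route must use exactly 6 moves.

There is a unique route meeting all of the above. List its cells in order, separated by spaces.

11 8 3 6 1 2 7

The waypoints must appear in the order 8, 6, 1, with no cell reused.
Route from 11: up-right to 8, up-left to 3, down-left to 6, up-left to 1, right to 2, down-right to 7 — 6 moves in all.
Check: order respected (8 at step 1, 6 at step 3, 1 at step 4); 6 moves as required.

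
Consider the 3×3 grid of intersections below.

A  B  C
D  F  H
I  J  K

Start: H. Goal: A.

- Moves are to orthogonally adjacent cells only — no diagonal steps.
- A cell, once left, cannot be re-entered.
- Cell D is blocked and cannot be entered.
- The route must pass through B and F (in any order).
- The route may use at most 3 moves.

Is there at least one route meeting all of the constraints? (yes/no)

One route that works: H → F → B → A.

yes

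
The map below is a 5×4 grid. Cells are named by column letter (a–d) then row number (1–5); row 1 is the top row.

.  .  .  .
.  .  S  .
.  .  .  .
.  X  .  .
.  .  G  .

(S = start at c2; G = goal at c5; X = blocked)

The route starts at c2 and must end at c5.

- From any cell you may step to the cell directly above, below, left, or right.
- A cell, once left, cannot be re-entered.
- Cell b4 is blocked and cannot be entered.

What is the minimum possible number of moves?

3

The Manhattan distance from c2 to c5 is |2−5| + |3−3| = 3, so at least 3 moves are needed.
A route of 3 moves achieves this: c2 → c3 → c4 → c5.
Since 3 matches the lower bound, it is optimal.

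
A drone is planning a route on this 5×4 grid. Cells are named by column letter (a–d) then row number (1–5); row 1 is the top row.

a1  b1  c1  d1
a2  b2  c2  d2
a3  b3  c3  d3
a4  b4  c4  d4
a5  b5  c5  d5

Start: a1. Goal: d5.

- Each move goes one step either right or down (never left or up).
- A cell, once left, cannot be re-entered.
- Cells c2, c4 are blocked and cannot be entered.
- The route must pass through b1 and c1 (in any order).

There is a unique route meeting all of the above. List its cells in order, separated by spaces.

a1 b1 c1 d1 d2 d3 d4 d5

Moves only go right or down, so the column and row indices never decrease.
Route from a1: right 3 to d1, down 4 to d5 — 7 moves in all.
Check: all required cells visited.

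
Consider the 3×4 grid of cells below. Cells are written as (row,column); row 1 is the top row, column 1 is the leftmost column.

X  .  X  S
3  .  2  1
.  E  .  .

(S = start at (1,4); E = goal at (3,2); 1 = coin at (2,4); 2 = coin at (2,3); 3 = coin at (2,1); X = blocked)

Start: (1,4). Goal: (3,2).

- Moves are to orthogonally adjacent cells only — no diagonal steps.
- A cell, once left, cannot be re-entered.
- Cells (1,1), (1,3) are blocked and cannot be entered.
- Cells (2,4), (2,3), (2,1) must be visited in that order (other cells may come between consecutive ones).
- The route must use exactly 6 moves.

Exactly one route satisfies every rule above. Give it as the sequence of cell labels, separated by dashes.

The waypoints must appear in the order (2,4), (2,3), (2,1), with no cell reused.
Route from (1,4): down to (2,4), 3× left (reaching (2,1)), down to (3,1), right to (3,2) — 6 moves in all.
Check: order respected (1 at step 1, 2 at step 2, 3 at step 4); 6 moves as required.

(1,4) - (2,4) - (2,3) - (2,2) - (2,1) - (3,1) - (3,2)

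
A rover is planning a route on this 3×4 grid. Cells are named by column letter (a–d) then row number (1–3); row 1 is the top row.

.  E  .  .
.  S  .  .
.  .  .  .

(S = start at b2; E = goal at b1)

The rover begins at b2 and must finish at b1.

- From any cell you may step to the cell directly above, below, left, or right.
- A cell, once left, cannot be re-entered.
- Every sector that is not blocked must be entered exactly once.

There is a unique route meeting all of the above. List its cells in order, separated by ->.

b2 -> c2 -> c1 -> d1 -> d2 -> d3 -> c3 -> b3 -> a3 -> a2 -> a1 -> b1

Need to visit all 12 open cells exactly once, starting at b2 and ending at b1.
Route from b2: right 1 to c2, up 1 to c1, right 1 to d1, down 2 to d3, left 3 to a3, up 2 to a1, right 1 to b1 — 11 moves in all.
Check: all 12 open cells covered.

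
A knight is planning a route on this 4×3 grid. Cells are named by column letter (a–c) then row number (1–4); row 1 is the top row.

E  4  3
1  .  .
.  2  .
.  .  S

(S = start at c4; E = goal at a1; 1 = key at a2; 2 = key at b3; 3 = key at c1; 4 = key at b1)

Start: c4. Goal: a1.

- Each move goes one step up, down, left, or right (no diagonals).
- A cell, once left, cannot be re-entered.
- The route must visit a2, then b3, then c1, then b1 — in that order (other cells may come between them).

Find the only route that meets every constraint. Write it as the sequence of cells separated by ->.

c4 -> b4 -> a4 -> a3 -> a2 -> b2 -> b3 -> c3 -> c2 -> c1 -> b1 -> a1

The waypoints must appear in the order a2, b3, c1, b1, with no cell reused.
Route from c4: left 2 to a4, up 2 to a2, right 1 to b2, down 1 to b3, right 1 to c3, up 2 to c1, left 2 to a1 — 11 moves in all.
Check: order respected (1 at step 4, 2 at step 6, 3 at step 9, 4 at step 10).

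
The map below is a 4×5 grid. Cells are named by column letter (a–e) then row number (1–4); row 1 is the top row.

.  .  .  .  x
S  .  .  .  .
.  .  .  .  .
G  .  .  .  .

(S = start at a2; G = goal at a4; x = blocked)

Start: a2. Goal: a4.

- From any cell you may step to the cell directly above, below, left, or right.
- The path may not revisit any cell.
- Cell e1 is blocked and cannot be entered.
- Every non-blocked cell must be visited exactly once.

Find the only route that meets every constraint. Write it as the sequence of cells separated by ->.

Need to visit all 19 open cells exactly once, starting at a2 and ending at a4.
Cell a1 has only two open neighbours (a2 and b1), so the path must pass straight through it: one of those is the cell it's entered from and the other is where it exits.
Route from a2: up 1 to a1, right 1 to b1, down 1 to b2, right 1 to c2, up 1 to c1, right 1 to d1, down 1 to d2, right 1 to e2, down 2 to e4, left 1 to d4, up 1 to d3, left 1 to c3, down 1 to c4, left 1 to b4, up 1 to b3, left 1 to a3, down 1 to a4 — 18 moves in all.
Check: all 19 open cells covered.

a2 -> a1 -> b1 -> b2 -> c2 -> c1 -> d1 -> d2 -> e2 -> e3 -> e4 -> d4 -> d3 -> c3 -> c4 -> b4 -> b3 -> a3 -> a4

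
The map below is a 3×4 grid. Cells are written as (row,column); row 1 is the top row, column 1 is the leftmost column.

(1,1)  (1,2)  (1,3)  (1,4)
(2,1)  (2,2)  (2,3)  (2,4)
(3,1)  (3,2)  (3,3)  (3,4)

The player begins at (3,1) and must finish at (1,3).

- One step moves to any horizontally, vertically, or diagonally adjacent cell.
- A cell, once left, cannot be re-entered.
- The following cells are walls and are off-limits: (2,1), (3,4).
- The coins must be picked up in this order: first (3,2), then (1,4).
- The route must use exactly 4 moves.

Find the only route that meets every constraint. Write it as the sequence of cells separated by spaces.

(3,1) (3,2) (2,3) (1,4) (1,3)

The waypoints must appear in the order (3,2), (1,4), with no cell reused.
Route from (3,1): right to (3,2), 2× up-right (reaching (1,4)), left to (1,3) — 4 moves in all.
Check: order respected ((3,2) at step 1, (1,4) at step 3); 4 moves as required.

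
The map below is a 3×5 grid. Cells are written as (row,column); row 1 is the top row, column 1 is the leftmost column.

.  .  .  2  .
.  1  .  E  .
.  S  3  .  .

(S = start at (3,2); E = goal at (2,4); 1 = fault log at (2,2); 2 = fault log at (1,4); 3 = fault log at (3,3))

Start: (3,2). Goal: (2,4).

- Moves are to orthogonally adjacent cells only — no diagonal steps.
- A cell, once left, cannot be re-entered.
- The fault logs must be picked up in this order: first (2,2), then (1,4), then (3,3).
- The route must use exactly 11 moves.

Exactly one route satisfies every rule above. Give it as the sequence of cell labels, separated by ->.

The waypoints must appear in the order (2,2), (1,4), (3,3), with no cell reused.
Route from (3,2): up 2 to (1,2), right 3 to (1,5), down 2 to (3,5), left 2 to (3,3), up 1 to (2,3), right 1 to (2,4) — 11 moves in all.
Check: order respected (1 at step 1, 2 at step 4, 3 at step 9); 11 moves as required.

(3,2) -> (2,2) -> (1,2) -> (1,3) -> (1,4) -> (1,5) -> (2,5) -> (3,5) -> (3,4) -> (3,3) -> (2,3) -> (2,4)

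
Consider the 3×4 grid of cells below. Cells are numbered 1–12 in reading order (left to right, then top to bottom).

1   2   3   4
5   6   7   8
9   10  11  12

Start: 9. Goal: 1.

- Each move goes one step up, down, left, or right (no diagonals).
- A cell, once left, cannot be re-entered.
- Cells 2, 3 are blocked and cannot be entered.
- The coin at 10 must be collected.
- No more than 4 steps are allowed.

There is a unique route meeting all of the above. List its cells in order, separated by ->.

9 -> 10 -> 6 -> 5 -> 1

Any route must reach 10 and still end at 1 within 4 moves, so the order of the required stops is forced.
Route from 9: right to 10, up to 6, left to 5, up to 1 — 4 moves in all.
Check: all required cells visited; 4 ≤ 4 moves.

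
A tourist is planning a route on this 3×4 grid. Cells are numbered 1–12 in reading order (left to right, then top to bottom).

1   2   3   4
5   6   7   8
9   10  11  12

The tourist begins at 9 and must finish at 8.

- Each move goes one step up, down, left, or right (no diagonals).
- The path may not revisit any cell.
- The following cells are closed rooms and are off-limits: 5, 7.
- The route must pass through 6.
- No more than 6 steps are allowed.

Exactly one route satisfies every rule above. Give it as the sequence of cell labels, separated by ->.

The budget equals the shortest possible length, so every move has to be on a shortest route through the required cells.
Route from 9: right to 10, 2× up (reaching 2), 2× right (reaching 4), down to 8 — 6 moves in all.
Check: all required cells visited; 6 ≤ 6 moves.

9 -> 10 -> 6 -> 2 -> 3 -> 4 -> 8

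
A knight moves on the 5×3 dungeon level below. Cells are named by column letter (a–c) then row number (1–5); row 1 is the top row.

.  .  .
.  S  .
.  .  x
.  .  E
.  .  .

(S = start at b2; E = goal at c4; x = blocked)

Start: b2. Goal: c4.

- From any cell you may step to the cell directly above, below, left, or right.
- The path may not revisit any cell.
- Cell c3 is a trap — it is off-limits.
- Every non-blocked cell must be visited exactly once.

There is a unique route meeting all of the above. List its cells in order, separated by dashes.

b2 - c2 - c1 - b1 - a1 - a2 - a3 - b3 - b4 - a4 - a5 - b5 - c5 - c4

Need to visit all 14 open cells exactly once, starting at b2 and ending at c4.
Cell c1 has only two open neighbours (c2 and b1), so the path must pass straight through it: one of those is the cell it's entered from and the other is where it exits.
Route from b2: right 1 to c2, up 1 to c1, left 2 to a1, down 2 to a3, right 1 to b3, down 1 to b4, left 1 to a4, down 1 to a5, right 2 to c5, up 1 to c4 — 13 moves in all.
Check: all 14 open cells covered.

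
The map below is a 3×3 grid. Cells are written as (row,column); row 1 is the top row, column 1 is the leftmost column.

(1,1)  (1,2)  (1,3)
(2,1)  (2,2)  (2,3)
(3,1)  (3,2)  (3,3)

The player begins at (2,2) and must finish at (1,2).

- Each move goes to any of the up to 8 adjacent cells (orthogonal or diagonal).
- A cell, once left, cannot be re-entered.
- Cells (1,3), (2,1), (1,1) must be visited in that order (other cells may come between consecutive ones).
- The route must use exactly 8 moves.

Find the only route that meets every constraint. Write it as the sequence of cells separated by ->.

(2,2) -> (1,3) -> (2,3) -> (3,3) -> (3,2) -> (3,1) -> (2,1) -> (1,1) -> (1,2)

The waypoints must appear in the order (1,3), (2,1), (1,1), with no cell reused.
Route from (2,2): up-right to (1,3), 2× down (reaching (3,3)), 2× left (reaching (3,1)), 2× up (reaching (1,1)), right to (1,2) — 8 moves in all.
Check: order respected ((1,3) at step 1, (2,1) at step 6, (1,1) at step 7); 8 moves as required.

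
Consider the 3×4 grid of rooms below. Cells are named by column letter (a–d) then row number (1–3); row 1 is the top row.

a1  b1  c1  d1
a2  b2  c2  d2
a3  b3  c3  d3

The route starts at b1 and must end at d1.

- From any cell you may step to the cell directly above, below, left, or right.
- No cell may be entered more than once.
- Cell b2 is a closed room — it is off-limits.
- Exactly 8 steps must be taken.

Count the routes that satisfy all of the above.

3

Need simple routes of exactly 8 moves from b1 to d1 (Manhattan distance 2, so 3 moves are spent on a detour and 3 undoing it).
Enumerating: b1 a1 a2 a3 b3 c3 c2 c1 d1 | b1 a1 a2 a3 b3 c3 c2 d2 d1 | b1 a1 a2 a3 b3 c3 d3 d2 d1.
That gives 3 routes.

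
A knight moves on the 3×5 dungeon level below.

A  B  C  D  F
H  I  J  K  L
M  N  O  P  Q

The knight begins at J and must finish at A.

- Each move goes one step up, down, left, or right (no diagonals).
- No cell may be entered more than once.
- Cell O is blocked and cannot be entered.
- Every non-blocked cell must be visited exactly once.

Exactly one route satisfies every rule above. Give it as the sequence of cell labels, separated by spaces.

Need to visit all 14 open cells exactly once, starting at J and ending at A.
Cell M has only two open neighbours (H and N), so the path must pass straight through it: one of those is the cell it's entered from and the other is where it exits.
Route from J: right to K, down to P, right to Q, 2× up (reaching F), 3× left (reaching B), 2× down (reaching N), left to M, 2× up (reaching A) — 13 moves in all.
Check: all 14 open cells covered.

J K P Q L F D C B I N M H A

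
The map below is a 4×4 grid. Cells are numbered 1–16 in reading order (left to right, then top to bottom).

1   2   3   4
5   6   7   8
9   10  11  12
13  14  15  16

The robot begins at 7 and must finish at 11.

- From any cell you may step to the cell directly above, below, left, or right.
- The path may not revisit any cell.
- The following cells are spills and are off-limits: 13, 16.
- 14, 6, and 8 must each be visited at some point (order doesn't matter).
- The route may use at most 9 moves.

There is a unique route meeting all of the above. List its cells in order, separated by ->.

7 -> 8 -> 4 -> 3 -> 2 -> 6 -> 10 -> 14 -> 15 -> 11

The 9-move cap with required stops at 14, 6, 8 leaves no slack for detours.
Route from 7: right 1 to 8, up 1 to 4, left 2 to 2, down 3 to 14, right 1 to 15, up 1 to 11 — 9 moves in all.
Check: all required cells visited; 9 ≤ 9 moves.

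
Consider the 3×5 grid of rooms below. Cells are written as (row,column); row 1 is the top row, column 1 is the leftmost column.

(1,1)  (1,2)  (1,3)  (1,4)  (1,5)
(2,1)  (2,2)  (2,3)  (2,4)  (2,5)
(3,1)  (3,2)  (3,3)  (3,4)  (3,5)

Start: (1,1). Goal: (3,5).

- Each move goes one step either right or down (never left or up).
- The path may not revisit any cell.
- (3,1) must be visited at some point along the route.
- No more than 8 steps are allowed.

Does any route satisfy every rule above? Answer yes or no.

One route that works: (1,1) → (2,1) → (3,1) → (3,2) → (3,3) → (3,4) → (3,5).

yes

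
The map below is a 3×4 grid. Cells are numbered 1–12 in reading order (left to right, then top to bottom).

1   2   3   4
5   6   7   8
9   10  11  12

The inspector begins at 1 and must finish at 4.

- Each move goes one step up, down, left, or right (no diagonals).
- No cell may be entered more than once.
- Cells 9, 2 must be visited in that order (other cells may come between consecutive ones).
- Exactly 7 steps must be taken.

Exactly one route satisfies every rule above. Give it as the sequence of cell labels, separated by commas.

The waypoints must appear in the order 9, 2, with no cell reused.
Route from 1: 2× down (reaching 9), right to 10, 2× up (reaching 2), 2× right (reaching 4) — 7 moves in all.
Check: order respected (9 at step 2, 2 at step 5); 7 moves as required.

1, 5, 9, 10, 6, 2, 3, 4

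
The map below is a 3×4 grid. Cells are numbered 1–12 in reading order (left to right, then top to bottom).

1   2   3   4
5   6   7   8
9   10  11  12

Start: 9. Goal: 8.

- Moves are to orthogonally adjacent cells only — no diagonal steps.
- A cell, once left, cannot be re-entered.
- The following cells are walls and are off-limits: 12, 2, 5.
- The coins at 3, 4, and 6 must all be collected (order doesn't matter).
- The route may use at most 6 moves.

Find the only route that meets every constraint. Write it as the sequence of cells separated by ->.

9 -> 10 -> 6 -> 7 -> 3 -> 4 -> 8

The budget equals the shortest possible length, so every move has to be on a shortest route through the required cells.
Route from 9: right to 10, up to 6, right to 7, up to 3, right to 4, down to 8 — 6 moves in all.
Check: all required cells visited; 6 ≤ 6 moves.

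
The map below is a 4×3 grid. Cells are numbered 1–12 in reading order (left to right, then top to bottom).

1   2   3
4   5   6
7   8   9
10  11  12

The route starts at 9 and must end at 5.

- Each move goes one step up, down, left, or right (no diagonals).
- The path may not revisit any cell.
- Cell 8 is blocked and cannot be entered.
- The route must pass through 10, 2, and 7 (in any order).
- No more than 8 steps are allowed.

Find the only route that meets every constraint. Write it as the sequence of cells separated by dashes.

9 - 12 - 11 - 10 - 7 - 4 - 1 - 2 - 5

Any route must reach 10, 2, and 7 and still end at 5 within 8 moves, so the order of the required stops is forced.
Route from 9: down to 12, 2× left (reaching 10), 3× up (reaching 1), right to 2, down to 5 — 8 moves in all.
Check: all required cells visited; 8 ≤ 8 moves.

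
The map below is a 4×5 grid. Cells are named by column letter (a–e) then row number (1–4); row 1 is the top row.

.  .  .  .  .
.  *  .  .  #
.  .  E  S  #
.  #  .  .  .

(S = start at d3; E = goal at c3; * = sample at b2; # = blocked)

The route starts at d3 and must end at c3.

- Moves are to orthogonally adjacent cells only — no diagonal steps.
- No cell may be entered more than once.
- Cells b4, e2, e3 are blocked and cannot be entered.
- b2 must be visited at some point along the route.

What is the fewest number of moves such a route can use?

5

Any route passes through b2 somewhere between d3 and c3. Summing Manhattan distances along the two legs (d3 → b2 → c3) gives a lower bound of 3 + 2 = 5 moves.
A route of 5 moves achieves this: d3 → d2 → c2 → b2 → b3 → c3.
Since 5 matches the lower bound, it is optimal.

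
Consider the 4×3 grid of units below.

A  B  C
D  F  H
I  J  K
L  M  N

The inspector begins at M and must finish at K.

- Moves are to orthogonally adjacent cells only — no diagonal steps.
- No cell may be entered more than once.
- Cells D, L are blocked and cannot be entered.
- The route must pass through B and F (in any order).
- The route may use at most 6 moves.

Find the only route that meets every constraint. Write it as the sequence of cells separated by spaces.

The 6-move cap with required stops at B, F leaves no slack for detours.
Route from M: 3× up (reaching B), right to C, 2× down (reaching K) — 6 moves in all.
Check: all required cells visited; 6 ≤ 6 moves.

M J F B C H K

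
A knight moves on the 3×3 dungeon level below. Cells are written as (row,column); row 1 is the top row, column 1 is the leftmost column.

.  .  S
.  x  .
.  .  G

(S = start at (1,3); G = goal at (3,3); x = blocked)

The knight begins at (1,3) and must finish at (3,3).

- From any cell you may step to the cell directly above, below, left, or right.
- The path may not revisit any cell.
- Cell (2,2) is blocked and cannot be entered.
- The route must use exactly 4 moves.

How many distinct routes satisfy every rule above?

0

Need simple routes of exactly 4 moves from (1,3) to (3,3) (Manhattan distance 2, so 1 moves are spent on a detour and 1 undoing it).
No route satisfies every constraint, so the count is 0.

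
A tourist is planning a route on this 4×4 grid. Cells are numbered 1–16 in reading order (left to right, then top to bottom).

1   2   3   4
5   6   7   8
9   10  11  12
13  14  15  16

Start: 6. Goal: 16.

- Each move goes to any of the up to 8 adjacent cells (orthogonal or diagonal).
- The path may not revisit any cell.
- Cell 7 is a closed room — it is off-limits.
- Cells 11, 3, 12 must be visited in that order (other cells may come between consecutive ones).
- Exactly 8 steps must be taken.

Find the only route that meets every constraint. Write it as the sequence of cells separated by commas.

6, 11, 10, 5, 2, 3, 8, 12, 16

The waypoints must appear in the order 11, 3, 12, with no cell reused.
Route from 6: down-right to 11, left to 10, up-left to 5, up-right to 2, right to 3, down-right to 8, 2× down (reaching 16) — 8 moves in all.
Check: order respected (11 at step 1, 3 at step 5, 12 at step 7); 8 moves as required.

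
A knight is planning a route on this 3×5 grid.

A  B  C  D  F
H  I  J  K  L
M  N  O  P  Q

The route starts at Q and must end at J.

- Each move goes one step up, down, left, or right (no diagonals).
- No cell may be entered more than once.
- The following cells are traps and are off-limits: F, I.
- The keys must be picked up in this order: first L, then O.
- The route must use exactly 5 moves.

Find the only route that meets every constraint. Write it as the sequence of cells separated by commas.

The waypoints must appear in the order L, O, with no cell reused.
Route from Q: up 1 to L, left 1 to K, down 1 to P, left 1 to O, up 1 to J — 5 moves in all.
Check: order respected (L at step 1, O at step 4); 5 moves as required.

Q, L, K, P, O, J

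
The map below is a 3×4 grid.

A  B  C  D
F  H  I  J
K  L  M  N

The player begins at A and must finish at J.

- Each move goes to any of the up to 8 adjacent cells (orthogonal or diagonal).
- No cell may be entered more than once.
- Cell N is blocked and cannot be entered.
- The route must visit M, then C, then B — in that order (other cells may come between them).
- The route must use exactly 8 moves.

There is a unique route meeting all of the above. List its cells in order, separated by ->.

A -> F -> L -> M -> H -> C -> B -> I -> J

The waypoints must appear in the order M, C, B, with no cell reused.
Route from A: down to F, down-right to L, right to M, up-left to H, up-right to C, left to B, down-right to I, right to J — 8 moves in all.
Check: order respected (M at step 3, C at step 5, B at step 6); 8 moves as required.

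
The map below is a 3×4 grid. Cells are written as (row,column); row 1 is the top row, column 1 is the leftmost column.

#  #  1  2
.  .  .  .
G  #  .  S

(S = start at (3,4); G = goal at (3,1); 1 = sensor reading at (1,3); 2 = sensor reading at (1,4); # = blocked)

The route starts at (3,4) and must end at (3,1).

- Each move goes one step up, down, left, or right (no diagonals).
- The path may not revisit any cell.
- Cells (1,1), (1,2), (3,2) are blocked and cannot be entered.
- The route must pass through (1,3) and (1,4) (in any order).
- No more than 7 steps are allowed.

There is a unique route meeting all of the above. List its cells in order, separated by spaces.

(3,4) (2,4) (1,4) (1,3) (2,3) (2,2) (2,1) (3,1)

The budget equals the shortest possible length, so every move has to be on a shortest route through the required cells.
Route from (3,4): up 2 to (1,4), left 1 to (1,3), down 1 to (2,3), left 2 to (2,1), down 1 to (3,1) — 7 moves in all.
Check: all required cells visited; 7 ≤ 7 moves.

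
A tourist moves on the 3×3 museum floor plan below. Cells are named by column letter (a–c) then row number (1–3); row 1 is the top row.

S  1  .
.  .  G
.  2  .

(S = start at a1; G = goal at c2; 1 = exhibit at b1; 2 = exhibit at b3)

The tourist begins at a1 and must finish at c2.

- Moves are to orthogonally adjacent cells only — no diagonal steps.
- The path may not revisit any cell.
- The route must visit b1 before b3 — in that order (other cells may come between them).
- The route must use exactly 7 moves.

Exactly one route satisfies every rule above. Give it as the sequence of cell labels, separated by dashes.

The waypoints must appear in the order b1, b3, with no cell reused.
Route from a1: right 1 to b1, down 1 to b2, left 1 to a2, down 1 to a3, right 2 to c3, up 1 to c2 — 7 moves in all.
Check: order respected (1 at step 1, 2 at step 5); 7 moves as required.

a1 - b1 - b2 - a2 - a3 - b3 - c3 - c2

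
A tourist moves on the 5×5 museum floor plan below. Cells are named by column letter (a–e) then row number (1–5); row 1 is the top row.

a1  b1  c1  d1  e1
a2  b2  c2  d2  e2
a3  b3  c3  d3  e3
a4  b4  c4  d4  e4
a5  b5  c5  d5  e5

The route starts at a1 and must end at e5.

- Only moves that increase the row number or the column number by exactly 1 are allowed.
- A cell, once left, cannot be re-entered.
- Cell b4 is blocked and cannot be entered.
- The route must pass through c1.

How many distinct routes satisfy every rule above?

A right/down-only route from a1 to e5 makes exactly 4 down-moves and 4 right-moves in some order.
With no other constraints that would be C(8,4) = 70 routes.
Split at c1 and multiply the segment counts (each segment already excludes blocked cells): a1→c1: 1; c1→e5: 15; product = 15.
That gives 15 routes.

15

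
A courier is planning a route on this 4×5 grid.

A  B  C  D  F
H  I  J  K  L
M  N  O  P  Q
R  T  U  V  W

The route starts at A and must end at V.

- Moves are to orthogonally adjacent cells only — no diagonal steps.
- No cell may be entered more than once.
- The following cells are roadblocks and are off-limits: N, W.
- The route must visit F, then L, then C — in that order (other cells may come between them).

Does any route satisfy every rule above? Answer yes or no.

no

Ignoring the required order, 37 revisit-free routes from A to V pass through all of F, L, and C; the waypoint orders that occur are C → F → L (37) — never F → L → C.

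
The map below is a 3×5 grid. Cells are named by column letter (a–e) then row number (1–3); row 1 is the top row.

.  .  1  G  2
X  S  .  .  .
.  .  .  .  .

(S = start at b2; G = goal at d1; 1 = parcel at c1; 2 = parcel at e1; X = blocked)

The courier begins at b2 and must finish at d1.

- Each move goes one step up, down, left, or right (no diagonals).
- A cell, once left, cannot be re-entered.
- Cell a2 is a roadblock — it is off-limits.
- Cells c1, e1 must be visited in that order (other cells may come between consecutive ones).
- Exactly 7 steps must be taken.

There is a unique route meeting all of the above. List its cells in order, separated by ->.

b2 -> b1 -> c1 -> c2 -> d2 -> e2 -> e1 -> d1

The waypoints must appear in the order c1, e1, with no cell reused.
Route from b2: up to b1, right to c1, down to c2, 2× right (reaching e2), up to e1, left to d1 — 7 moves in all.
Check: order respected (1 at step 2, 2 at step 6); 7 moves as required.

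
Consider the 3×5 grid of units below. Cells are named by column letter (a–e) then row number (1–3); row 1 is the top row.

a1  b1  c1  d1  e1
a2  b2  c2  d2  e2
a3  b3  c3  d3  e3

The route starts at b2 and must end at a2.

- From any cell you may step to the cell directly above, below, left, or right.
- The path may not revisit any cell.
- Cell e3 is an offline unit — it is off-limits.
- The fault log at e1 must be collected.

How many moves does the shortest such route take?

Any route passes through e1 somewhere between b2 and a2. Summing Manhattan distances along the two legs (b2 → e1 → a2) gives a lower bound of 4 + 5 = 9 moves.
A route of 9 moves achieves this: b2 → c2 → d2 → e2 → e1 → d1 → c1 → b1 → a1 → a2.
Since 9 matches the lower bound, it is optimal.

9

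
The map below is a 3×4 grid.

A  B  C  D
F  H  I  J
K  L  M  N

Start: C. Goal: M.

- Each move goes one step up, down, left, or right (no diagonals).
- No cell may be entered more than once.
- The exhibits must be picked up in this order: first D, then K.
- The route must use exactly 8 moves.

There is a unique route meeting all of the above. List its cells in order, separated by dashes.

The waypoints must appear in the order D, K, with no cell reused.
Route from C: right to D, down to J, 3× left (reaching F), down to K, 2× right (reaching M) — 8 moves in all.
Check: order respected (D at step 1, K at step 6); 8 moves as required.

C - D - J - I - H - F - K - L - M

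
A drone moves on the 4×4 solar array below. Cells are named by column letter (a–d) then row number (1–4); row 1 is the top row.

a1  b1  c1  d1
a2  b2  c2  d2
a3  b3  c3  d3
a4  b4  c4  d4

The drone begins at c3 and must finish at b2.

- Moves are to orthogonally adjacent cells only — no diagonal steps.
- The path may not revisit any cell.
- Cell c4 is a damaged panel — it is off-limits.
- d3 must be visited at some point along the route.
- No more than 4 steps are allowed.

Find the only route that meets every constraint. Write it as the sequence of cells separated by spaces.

c3 d3 d2 c2 b2

The 4-move cap with required stops at d3 leaves no slack for detours.
Route from c3: right to d3, up to d2, 2× left (reaching b2) — 4 moves in all.
Check: all required cells visited; 4 ≤ 4 moves.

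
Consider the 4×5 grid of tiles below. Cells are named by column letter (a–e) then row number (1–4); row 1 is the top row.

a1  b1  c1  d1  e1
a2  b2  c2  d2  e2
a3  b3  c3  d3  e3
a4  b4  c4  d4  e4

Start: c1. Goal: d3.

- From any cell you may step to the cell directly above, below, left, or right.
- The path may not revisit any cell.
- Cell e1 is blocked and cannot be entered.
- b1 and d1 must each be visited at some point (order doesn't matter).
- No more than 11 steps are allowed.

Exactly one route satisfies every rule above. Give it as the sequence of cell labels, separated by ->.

The budget equals the shortest possible length, so every move has to be on a shortest route through the required cells.
Route from c1: right to d1, down to d2, 2× left (reaching b2), up to b1, left to a1, 2× down (reaching a3), 3× right (reaching d3) — 11 moves in all.
Check: all required cells visited; 11 ≤ 11 moves.

c1 -> d1 -> d2 -> c2 -> b2 -> b1 -> a1 -> a2 -> a3 -> b3 -> c3 -> d3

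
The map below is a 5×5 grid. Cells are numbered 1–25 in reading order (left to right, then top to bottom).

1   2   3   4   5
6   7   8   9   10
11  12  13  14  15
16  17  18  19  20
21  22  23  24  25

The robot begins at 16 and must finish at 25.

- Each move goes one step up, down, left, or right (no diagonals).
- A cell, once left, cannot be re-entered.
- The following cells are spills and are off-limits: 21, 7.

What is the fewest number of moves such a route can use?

5

The Manhattan distance from 16 to 25 is |4−5| + |1−5| = 5, so at least 5 moves are needed.
A route of 5 moves achieves this: 16 → 17 → 22 → 23 → 24 → 25.
Since 5 matches the lower bound, it is optimal.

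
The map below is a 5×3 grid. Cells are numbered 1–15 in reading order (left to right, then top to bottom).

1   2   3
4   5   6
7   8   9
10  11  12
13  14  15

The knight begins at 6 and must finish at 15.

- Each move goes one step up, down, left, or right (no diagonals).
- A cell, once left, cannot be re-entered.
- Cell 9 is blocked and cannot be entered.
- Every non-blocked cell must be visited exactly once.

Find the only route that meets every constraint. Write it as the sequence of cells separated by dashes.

6 - 3 - 2 - 1 - 4 - 5 - 8 - 7 - 10 - 13 - 14 - 11 - 12 - 15

Need to visit all 14 open cells exactly once, starting at 6 and ending at 15.
Route from 6: up 1 to 3, left 2 to 1, down 1 to 4, right 1 to 5, down 1 to 8, left 1 to 7, down 2 to 13, right 1 to 14, up 1 to 11, right 1 to 12, down 1 to 15 — 13 moves in all.
Check: all 14 open cells covered.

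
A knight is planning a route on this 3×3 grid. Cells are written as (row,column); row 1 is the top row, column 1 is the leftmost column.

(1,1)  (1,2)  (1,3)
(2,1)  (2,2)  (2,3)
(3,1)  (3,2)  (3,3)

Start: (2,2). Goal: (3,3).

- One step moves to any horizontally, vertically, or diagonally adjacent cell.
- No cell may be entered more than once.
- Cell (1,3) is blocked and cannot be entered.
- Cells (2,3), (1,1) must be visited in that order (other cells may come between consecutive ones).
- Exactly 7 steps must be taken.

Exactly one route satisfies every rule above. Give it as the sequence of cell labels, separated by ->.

The waypoints must appear in the order (2,3), (1,1), with no cell reused.
Route from (2,2): right 1 to (2,3), up-left 1 to (1,2), left 1 to (1,1), down 2 to (3,1), right 2 to (3,3) — 7 moves in all.
Check: order respected ((2,3) at step 1, (1,1) at step 3); 7 moves as required.

(2,2) -> (2,3) -> (1,2) -> (1,1) -> (2,1) -> (3,1) -> (3,2) -> (3,3)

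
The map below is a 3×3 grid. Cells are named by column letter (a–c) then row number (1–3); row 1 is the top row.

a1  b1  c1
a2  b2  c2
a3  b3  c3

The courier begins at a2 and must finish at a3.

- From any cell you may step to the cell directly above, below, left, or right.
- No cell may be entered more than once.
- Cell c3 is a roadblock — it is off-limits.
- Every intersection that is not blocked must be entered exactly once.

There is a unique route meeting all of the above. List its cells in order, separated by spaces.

a2 a1 b1 c1 c2 b2 b3 a3

Need to visit all 8 open cells exactly once, starting at a2 and ending at a3.
Route from a2: up 1 to a1, right 2 to c1, down 1 to c2, left 1 to b2, down 1 to b3, left 1 to a3 — 7 moves in all.
Check: all 8 open cells covered.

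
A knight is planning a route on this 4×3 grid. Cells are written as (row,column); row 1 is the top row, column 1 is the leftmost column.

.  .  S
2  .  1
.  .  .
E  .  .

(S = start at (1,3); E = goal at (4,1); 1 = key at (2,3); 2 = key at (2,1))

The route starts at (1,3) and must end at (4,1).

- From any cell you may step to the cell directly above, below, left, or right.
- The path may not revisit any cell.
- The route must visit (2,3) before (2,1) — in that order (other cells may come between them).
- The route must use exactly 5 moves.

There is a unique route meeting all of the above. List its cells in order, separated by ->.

(1,3) -> (2,3) -> (2,2) -> (2,1) -> (3,1) -> (4,1)

The waypoints must appear in the order (2,3), (2,1), with no cell reused.
Route from (1,3): down to (2,3), 2× left (reaching (2,1)), 2× down (reaching (4,1)) — 5 moves in all.
Check: order respected (1 at step 1, 2 at step 3); 5 moves as required.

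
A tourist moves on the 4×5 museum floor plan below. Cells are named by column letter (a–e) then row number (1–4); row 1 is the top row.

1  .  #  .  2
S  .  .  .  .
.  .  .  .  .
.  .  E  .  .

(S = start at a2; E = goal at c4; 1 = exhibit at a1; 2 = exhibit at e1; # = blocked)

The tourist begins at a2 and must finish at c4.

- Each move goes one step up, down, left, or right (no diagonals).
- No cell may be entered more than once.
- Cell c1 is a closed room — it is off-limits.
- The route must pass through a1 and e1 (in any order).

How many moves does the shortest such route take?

12

Any route passes through a1 and e1 in some order between a2 and c4. Summing Manhattan distances along each leg and taking the cheapest ordering (a2 → a1 → e1 → c4) gives a lower bound of 1 + 4 + 5 = 10 moves.
That bound ignores the blocked cells. Measuring each leg by the fewest moves that actually steer around them (a2→a1: 1; a1→e1: 6; e1→c4: 5) raises the lower bound to 12.
A route of 12 moves exists: a2 → a1 → b1 → b2 → c2 → d2 → d1 → e1 → e2 → e3 → e4 → d4 → c4.
Since 12 matches that lower bound, it is optimal.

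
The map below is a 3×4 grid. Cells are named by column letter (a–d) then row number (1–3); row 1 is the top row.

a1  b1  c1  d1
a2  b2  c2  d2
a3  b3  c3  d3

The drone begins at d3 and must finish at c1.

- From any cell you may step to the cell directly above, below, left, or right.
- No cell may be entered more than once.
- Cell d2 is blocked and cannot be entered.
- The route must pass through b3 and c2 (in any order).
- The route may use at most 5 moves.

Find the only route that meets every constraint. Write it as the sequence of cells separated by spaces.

The budget equals the shortest possible length, so every move has to be on a shortest route through the required cells.
Route from d3: left 2 to b3, up 1 to b2, right 1 to c2, up 1 to c1 — 5 moves in all.
Check: all required cells visited; 5 ≤ 5 moves.

d3 c3 b3 b2 c2 c1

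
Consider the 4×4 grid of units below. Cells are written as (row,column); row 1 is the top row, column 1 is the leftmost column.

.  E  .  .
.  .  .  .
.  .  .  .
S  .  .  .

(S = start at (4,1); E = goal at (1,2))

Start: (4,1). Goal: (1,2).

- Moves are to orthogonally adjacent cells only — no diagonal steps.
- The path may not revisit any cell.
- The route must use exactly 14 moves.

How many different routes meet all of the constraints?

13

Need simple routes of exactly 14 moves from (4,1) to (1,2) (Manhattan distance 4, so 5 moves are spent on a detour and 5 undoing it).
Branch systematically from the start, pruning whenever the remaining move budget drops below the Manhattan distance to (1,2) or differs from it in parity. Grouping the completions by first move — via (3,1): 5; via (4,2): 8 — and summing: 5 + 8 = 13.
That gives 13 routes.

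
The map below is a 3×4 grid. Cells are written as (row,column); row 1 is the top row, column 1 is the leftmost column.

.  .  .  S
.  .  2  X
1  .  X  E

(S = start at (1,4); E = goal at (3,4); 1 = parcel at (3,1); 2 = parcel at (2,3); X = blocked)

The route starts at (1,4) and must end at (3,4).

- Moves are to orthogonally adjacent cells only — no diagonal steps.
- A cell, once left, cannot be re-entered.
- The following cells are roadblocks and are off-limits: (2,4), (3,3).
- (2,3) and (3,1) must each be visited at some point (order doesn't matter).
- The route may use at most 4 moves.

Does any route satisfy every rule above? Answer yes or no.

The blocked cells wall (3,4) off from (1,4) completely — no sequence of moves reaches it at all, so no route can satisfy the rules.

no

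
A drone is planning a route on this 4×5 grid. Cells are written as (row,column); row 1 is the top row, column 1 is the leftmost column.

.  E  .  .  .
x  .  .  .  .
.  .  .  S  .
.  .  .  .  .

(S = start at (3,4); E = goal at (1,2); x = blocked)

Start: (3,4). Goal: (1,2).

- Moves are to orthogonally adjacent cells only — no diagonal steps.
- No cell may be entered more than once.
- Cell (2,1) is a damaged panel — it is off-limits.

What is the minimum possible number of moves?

4

The Manhattan distance from (3,4) to (1,2) is |3−1| + |4−2| = 4, so at least 4 moves are needed.
A route of 4 moves achieves this: (3,4) → (2,4) → (1,4) → (1,3) → (1,2).
Since 4 matches the lower bound, it is optimal.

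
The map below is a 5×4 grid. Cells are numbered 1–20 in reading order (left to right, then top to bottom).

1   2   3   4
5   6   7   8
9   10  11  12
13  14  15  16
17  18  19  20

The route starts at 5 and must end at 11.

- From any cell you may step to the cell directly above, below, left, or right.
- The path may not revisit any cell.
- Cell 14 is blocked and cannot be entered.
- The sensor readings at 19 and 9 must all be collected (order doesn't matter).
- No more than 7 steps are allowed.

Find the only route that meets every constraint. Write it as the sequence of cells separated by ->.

5 -> 9 -> 13 -> 17 -> 18 -> 19 -> 15 -> 11

The budget equals the shortest possible length, so every move has to be on a shortest route through the required cells.
Route from 5: down 3 to 17, right 2 to 19, up 2 to 11 — 7 moves in all.
Check: all required cells visited; 7 ≤ 7 moves.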